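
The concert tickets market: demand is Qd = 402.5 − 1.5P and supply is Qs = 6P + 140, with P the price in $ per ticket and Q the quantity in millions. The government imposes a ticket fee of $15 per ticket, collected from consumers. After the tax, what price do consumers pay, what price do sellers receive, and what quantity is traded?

Before the tax: set 402.5 − 1.5P = 6P + 140 → P* = $35, Q* = 350.
With the tax collected from consumers, demand (in seller-price terms) shifts: Qd = 402.5 − 1.5(P + 15).
New equilibrium: consumers pay $47, sellers receive $32, Q = 332. (Wedge: Pb − Ps = 15.)

Consumers pay $47; sellers receive $32; quantity = 332.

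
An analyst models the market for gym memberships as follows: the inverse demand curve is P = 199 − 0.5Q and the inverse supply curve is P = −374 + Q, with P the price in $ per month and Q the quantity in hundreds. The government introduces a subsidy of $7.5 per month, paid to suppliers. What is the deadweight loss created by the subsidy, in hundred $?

Rewrite in direct form: Qd = 398 − 2P and Qs = P + 374.
Before the subsidy: set 398 − 2P = P + 374 → P* = $8, Q* = 382.
With a per-unit subsidy paid to suppliers, each receives P + 7.5 per unit sold, so supply becomes Qs = (P + 7.5) + 374.
Solving gives Q = 387 with consumers paying $5.5 and suppliers receiving $13 (the $7.5 wedge).
Quantity rises by |ΔQ| = |382 − 387| = 5.
DWL = ½ · t · |ΔQ| = ½ · 7.5 · 5 = $18.75.

Deadweight loss = $18.75 hundred.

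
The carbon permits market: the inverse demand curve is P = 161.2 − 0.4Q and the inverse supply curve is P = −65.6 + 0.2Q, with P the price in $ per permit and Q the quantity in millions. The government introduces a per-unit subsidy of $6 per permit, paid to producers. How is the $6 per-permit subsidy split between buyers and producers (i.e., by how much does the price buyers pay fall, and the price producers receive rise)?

Rewrite in direct form: Qd = 403 − 2.5P and Qs = 5P + 328.
Before the subsidy: set 403 − 2.5P = 5P + 328 → P* = $10, Q* = 378.
With a per-unit subsidy paid to producers, each receives P + 6 per unit sold, so supply becomes Qs = 5(P + 6) + 328.
Solving gives Q = 388 with buyers paying $6 and producers receiving $12 (the $6 wedge).
Gain to buyers: $4; to producers: $2. (They sum to $6.)

Buyers gain $4 per permit; producers gain $2 per permit.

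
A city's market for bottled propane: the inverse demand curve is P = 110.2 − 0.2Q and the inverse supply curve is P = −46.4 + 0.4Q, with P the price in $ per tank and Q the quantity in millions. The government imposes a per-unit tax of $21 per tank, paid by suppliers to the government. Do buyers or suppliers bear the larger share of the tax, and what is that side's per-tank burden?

Suppliers bear the larger share: $14 per tank.

Inverting to Q(P) form: Qd = 551 − 5P; Qs = 2.5P + 116.
Without the tax, 551 − 5P = 2.5P + 116 gives 7.5P = 435, so P* = $58 and Q* = 261.
With the tax collected from suppliers, supply shifts: Qs = 2.5(P − 21) + 116.
Solving gives Q = 226 with buyers paying $65 and suppliers receiving $44 (the $21 wedge).
Per-tank burden: buyers $7, suppliers $14.
Suppliers take the larger share because supply is less price-elastic here (demand slope 5 vs supply slope 2.5).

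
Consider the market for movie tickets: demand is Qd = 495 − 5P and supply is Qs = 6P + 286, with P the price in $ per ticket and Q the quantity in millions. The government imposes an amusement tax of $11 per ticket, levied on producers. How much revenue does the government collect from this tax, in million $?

Tax revenue = $4070 million.

Without the tax, 495 − 5P = 6P + 286 gives 11P = 209, so P* = $19 and Q* = 400.
With the tax collected from producers, supply shifts: Qs = 6(P − 11) + 286.
Solving gives Q = 370 with buyers paying $25 and producers receiving $14 (the $11 wedge).
Revenue = t · Q = 11 · 370 = $4070.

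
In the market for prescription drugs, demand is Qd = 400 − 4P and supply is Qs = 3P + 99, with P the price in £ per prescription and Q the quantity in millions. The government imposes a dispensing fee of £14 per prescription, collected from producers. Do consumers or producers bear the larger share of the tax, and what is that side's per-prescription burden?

Before the tax: set 400 − 4P = 3P + 99 → P* = £43, Q* = 228.
With the tax collected from producers, supply shifts: Qs = 3(P − 14) + 99.
New equilibrium: consumers pay £49, producers receive £35, Q = 204. (Wedge: Pb − Ps = 14.)
Per-prescription burden: consumers £6, producers £8.
Producers take the larger share because supply is less price-elastic here (demand slope 4 vs supply slope 3).

Producers bear the larger share: £8 per prescription.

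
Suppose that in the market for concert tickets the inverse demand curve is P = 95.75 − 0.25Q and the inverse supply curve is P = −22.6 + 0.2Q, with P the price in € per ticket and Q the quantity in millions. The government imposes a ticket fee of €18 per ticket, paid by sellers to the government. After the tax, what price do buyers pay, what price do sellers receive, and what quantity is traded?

Rewrite in direct form: Qd = 383 − 4P and Qs = 5P + 113.
Before the tax: set 383 − 4P = 5P + 113 → P* = €30, Q* = 263.
With the tax collected from sellers, supply shifts: Qs = 5(P − 18) + 113.
New equilibrium: buyers pay €40, sellers receive €22, Q = 223. (Wedge: Pb − Ps = 18.)

Buyers pay €40; sellers receive €22; quantity = 223.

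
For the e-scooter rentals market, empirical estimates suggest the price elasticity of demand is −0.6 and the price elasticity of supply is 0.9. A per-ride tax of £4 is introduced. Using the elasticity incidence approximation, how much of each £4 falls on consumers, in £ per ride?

Consumers bear ≈ £2.4 per ride.

Incidence ratio: consumers' share ≈ εs / (εs + |εd|) = 0.9 / (0.9 + 0.6) = 0.6.
So consumers bear ≈ 0.6 × £4 = £2.4; sellers bear £1.6.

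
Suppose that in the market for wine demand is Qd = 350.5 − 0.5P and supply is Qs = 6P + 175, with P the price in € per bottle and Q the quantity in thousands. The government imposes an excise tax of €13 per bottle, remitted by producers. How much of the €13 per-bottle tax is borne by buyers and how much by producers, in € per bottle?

Before the tax: set 350.5 − 0.5P = 6P + 175 → P* = €27, Q* = 337.
With the tax collected from producers, supply shifts: Qs = 6(P − 13) + 175.
Solving gives Q = 331 with buyers paying €39 and producers receiving €26 (the €13 wedge).
Burden on buyers: €12; on producers: €1. (They sum to €13.)

Buyers bear €12 per bottle; producers bear €1 per bottle.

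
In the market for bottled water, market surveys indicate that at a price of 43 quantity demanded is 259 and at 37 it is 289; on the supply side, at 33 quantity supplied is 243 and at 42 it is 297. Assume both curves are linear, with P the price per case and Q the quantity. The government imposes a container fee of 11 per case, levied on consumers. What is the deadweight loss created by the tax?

Deadweight loss = 165.

Demand slope: (289 − 259)/(37 − 43) = -5, so Qd = 474 − 5P.
Supply slope: (297 − 243)/(42 − 33) = 6, so Qs = 6P + 45.
Before the tax: set 474 − 5P = 6P + 45 → P* = 39, Q* = 279.
With the tax collected from consumers, demand (in seller-price terms) shifts: Qd = 474 − 5(P + 11).
Solving gives Q = 249 with consumers paying 45 and sellers receiving 34 (the 11 wedge).
Quantity falls by |ΔQ| = |279 − 249| = 30.
DWL = ½ · t · |ΔQ| = ½ · 11 · 30 = 165.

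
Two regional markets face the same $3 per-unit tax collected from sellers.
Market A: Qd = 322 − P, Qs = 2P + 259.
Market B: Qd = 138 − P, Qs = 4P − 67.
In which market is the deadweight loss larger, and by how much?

Market A: pre-tax P* = $21, Q* = 301; post-tax Q = 299; deadweight loss = $3.
Market B: pre-tax P* = $41, Q* = 97; post-tax Q = 94.6; deadweight loss = $3.6.
Difference: $3 vs $3.6 → market B is larger by $0.6.

Market B, by $0.6.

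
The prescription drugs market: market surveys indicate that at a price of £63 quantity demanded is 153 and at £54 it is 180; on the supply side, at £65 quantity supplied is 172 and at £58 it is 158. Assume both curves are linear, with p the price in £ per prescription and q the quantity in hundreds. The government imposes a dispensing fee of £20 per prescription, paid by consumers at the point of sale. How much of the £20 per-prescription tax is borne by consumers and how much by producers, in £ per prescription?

Consumers bear £8 per prescription; producers bear £12 per prescription.

Demand slope: (180 − 153)/(54 − 63) = -3, so qd = 342 − 3p.
Supply slope: (158 − 172)/(58 − 65) = 2, so qs = 2p + 42.
Before the tax: set 342 − 3p = 2p + 42 → p* = £60, q* = 162.
With the tax collected from consumers, demand (in seller-price terms) shifts: qd = 342 − 3(p + 20).
New equilibrium: consumers pay £68, producers receive £48, q = 138. (Wedge: pb − ps = 20.)
Burden on consumers: £8; on producers: £12. (They sum to £20.)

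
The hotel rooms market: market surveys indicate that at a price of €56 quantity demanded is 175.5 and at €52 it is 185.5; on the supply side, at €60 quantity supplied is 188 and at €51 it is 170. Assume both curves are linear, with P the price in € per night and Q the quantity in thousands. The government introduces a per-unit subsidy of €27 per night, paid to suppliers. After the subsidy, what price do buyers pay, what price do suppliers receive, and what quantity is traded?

Demand slope: (185.5 − 175.5)/(52 − 56) = -2.5, so Qd = 315.5 − 2.5P.
Supply slope: (170 − 188)/(51 − 60) = 2, so Qs = 2P + 68.
Without the subsidy, 315.5 − 2.5P = 2P + 68 gives 4.5P = 247.5, so P* = €55 and Q* = 178.
With a per-unit subsidy paid to suppliers, each receives P + 27 per unit sold, so supply becomes Qs = 2(P + 27) + 68.
Solving gives Q = 208 with buyers paying €43 and suppliers receiving €70 (the €27 wedge).

Buyers pay €43; suppliers receive €70; quantity = 208.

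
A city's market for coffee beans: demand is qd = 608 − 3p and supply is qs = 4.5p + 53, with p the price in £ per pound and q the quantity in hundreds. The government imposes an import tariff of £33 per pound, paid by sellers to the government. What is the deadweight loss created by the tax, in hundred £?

Without the tax, 608 − 3p = 4.5p + 53 gives 7.5p = 555, so p* = £74 and q* = 386.
With the tax collected from sellers, supply shifts: qs = 4.5(p − 33) + 53.
New equilibrium: buyers pay £93.8, sellers receive £60.8, q = 326.6. (Wedge: pb − ps = 33.)
Quantity falls by |ΔQ| = |386 − 326.6| = 59.4.
DWL = ½ · t · |ΔQ| = ½ · 33 · 59.4 = £980.1.

Deadweight loss = £980.1 hundred.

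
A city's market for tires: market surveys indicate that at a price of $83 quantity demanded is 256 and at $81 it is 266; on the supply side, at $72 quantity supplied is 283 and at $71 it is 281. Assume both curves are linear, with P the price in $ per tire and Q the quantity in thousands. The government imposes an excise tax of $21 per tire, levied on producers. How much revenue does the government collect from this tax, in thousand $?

Demand slope: (266 − 256)/(81 − 83) = -5, so Qd = 671 − 5P.
Supply slope: (281 − 283)/(71 − 72) = 2, so Qs = 2P + 139.
Without the tax, 671 − 5P = 2P + 139 gives 7P = 532, so P* = $76 and Q* = 291.
With the tax collected from producers, supply shifts: Qs = 2(P − 21) + 139.
Solving gives Q = 261 with buyers paying $82 and producers receiving $61 (the $21 wedge).
Revenue = t · Q = 21 · 261 = $5481.

Tax revenue = $5481 thousand.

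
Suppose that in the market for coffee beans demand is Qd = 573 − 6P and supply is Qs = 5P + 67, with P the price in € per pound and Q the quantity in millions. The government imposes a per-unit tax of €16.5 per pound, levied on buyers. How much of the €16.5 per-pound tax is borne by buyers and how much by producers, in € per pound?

Buyers bear €7.5 per pound; producers bear €9 per pound.

Without the tax, 573 − 6P = 5P + 67 gives 11P = 506, so P* = €46 and Q* = 297.
With the tax collected from buyers, demand (in seller-price terms) shifts: Qd = 573 − 6(P + 16.5).
Solving gives Q = 252 with buyers paying €53.5 and producers receiving €37 (the €16.5 wedge).
Burden on buyers: €7.5; on producers: €9. (They sum to €16.5.)
The less price-elastic side of the market bears the larger share of a per-unit tax.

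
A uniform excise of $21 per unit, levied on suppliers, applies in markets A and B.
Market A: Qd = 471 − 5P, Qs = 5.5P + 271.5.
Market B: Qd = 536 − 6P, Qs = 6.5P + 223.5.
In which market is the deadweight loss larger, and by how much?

Market B, by $110.46.

Market A: pre-tax P* = $19, Q* = 376; post-tax Q = 321; deadweight loss = $577.5.
Market B: pre-tax P* = $25, Q* = 386; post-tax Q = 320.48; deadweight loss = $687.96.
Difference: $577.5 vs $687.96 → market B is larger by $110.46.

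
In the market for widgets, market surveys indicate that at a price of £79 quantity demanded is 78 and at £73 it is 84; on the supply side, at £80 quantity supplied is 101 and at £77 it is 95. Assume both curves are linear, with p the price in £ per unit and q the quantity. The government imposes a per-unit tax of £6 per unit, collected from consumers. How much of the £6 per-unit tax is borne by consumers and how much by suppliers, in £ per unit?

Demand slope: (84 − 78)/(73 − 79) = -1, so qd = 157 − p.
Supply slope: (95 − 101)/(77 − 80) = 2, so qs = 2p − 59.
Before the tax: set 157 − p = 2p − 59 → p* = £72, q* = 85.
With the tax collected from consumers, demand (in seller-price terms) shifts: qd = 157 − (p + 6).
New equilibrium: consumers pay £76, suppliers receive £70, q = 81. (Wedge: pb − ps = 6.)
Burden on consumers: £4; on suppliers: £2. (They sum to £6.)
The less price-elastic side of the market bears the larger share of a per-unit tax.

Consumers bear £4 per unit; suppliers bear £2 per unit.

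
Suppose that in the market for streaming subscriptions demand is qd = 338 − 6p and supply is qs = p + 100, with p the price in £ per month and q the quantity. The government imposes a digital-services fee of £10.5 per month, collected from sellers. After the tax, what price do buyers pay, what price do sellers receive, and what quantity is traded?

Buyers pay £35.5; sellers receive £25; quantity = 125.

Before the tax: set 338 − 6p = p + 100 → p* = £34, q* = 134.
With the tax collected from sellers, supply shifts: qs = (p − 10.5) + 100.
New equilibrium: buyers pay £35.5, sellers receive £25, q = 125. (Wedge: pb − ps = 10.5.)
The less price-elastic side of the market bears the larger share of a per-unit tax.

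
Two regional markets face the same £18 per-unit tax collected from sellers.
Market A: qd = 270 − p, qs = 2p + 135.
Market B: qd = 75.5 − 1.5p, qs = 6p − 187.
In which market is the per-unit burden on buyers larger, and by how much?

Market B, by £2.4.

Market A: pre-tax p* = £45, q* = 225; post-tax q = 213; per-unit burden on buyers = £12.
Market B: pre-tax p* = £35, q* = 23; post-tax q = 1.4; per-unit burden on buyers = £14.4.
Difference: £12 vs £14.4 → market B is larger by £2.4.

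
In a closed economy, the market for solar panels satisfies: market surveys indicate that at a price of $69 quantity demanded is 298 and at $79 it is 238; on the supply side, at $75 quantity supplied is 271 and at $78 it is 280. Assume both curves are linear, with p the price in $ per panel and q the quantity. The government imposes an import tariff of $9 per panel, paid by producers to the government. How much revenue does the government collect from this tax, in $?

Demand slope: (238 − 298)/(79 − 69) = -6, so qd = 712 − 6p.
Supply slope: (280 − 271)/(78 − 75) = 3, so qs = 3p + 46.
Without the tax, 712 − 6p = 3p + 46 gives 9p = 666, so p* = $74 and q* = 268.
With the tax collected from producers, supply shifts: qs = 3(p − 9) + 46.
New equilibrium: consumers pay $77, producers receive $68, q = 250. (Wedge: pb − ps = 9.)
Revenue = t · Q = 9 · 250 = $2250.

Tax revenue = $2250.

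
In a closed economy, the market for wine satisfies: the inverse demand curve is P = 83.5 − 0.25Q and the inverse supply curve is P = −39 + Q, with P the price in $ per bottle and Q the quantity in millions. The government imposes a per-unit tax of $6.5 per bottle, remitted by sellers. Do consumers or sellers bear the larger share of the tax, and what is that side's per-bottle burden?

Sellers bear the larger share: $5.2 per bottle.

Inverting to Q(P) form: Qd = 334 − 4P; Qs = P + 39.
Before the tax: set 334 − 4P = P + 39 → P* = $59, Q* = 98.
With the tax collected from sellers, supply shifts: Qs = (P − 6.5) + 39.
Solving gives Q = 92.8 with consumers paying $60.3 and sellers receiving $53.8 (the $6.5 wedge).
Per-bottle burden: consumers $1.3, sellers $5.2.
Sellers take the larger share because supply is less price-elastic here (demand slope 4 vs supply slope 1).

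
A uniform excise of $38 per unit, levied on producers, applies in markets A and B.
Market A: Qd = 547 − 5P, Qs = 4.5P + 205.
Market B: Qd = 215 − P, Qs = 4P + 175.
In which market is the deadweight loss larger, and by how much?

Market A, by $1132.4.

Market A: pre-tax P* = $36, Q* = 367; post-tax Q = 277; deadweight loss = $1710.
Market B: pre-tax P* = $8, Q* = 207; post-tax Q = 176.6; deadweight loss = $577.6.
Difference: $1710 vs $577.6 → market A is larger by $1132.4.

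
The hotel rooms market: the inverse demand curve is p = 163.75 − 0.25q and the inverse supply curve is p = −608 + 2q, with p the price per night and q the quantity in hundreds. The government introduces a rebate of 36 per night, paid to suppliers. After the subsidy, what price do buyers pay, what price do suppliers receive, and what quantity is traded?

Rewrite in direct form: qd = 655 − 4p and qs = 0.5p + 304.
Before the subsidy: set 655 − 4p = 0.5p + 304 → p* = 78, q* = 343.
With a per-unit subsidy paid to suppliers, each receives p + 36 per unit sold, so supply becomes qs = 0.5(p + 36) + 304.
New equilibrium: buyers pay 74, suppliers receive 110, q = 359. (Wedge: pb − ps = −36.)

Buyers pay 74; suppliers receive 110; quantity = 359.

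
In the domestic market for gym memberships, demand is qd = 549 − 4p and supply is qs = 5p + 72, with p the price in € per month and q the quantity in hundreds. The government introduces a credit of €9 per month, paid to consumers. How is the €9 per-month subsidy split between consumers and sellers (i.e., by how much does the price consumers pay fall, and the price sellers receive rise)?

Consumers gain €5 per month; sellers gain €4 per month.

Without the subsidy, 549 − 4p = 5p + 72 gives 9p = 477, so p* = €53 and q* = 337.
With a per-unit subsidy paid to consumers, each effectively pays p − 9, so demand becomes qd = 549 − 4(p − 9).
New equilibrium: consumers pay €48, sellers receive €57, q = 357. (Wedge: pb − ps = −9.)
Gain to consumers: €5; to sellers: €4. (They sum to €9.)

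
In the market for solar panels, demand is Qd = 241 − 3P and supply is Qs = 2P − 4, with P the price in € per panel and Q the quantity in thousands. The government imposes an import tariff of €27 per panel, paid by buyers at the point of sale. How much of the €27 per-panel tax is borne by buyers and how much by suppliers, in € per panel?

Before the tax: set 241 − 3P = 2P − 4 → P* = €49, Q* = 94.
With the tax collected from buyers, demand (in seller-price terms) shifts: Qd = 241 − 3(P + 27).
Solving gives Q = 61.6 with buyers paying €59.8 and suppliers receiving €32.8 (the €27 wedge).
Burden on buyers: €10.8; on suppliers: €16.2. (They sum to €27.)
The less price-elastic side of the market bears the larger share of a per-unit tax.

Buyers bear €10.8 per panel; suppliers bear €16.2 per panel.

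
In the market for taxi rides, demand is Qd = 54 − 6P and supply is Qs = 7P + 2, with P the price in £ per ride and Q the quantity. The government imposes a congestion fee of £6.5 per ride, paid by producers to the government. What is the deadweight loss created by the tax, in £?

Before the tax: set 54 − 6P = 7P + 2 → P* = £4, Q* = 30.
With the tax collected from producers, supply shifts: Qs = 7(P − 6.5) + 2.
Solving gives Q = 9 with buyers paying £7.5 and producers receiving £1 (the £6.5 wedge).
Quantity falls by |ΔQ| = |30 − 9| = 21.
DWL = ½ · t · |ΔQ| = ½ · 6.5 · 21 = £68.25.

Deadweight loss = £68.25.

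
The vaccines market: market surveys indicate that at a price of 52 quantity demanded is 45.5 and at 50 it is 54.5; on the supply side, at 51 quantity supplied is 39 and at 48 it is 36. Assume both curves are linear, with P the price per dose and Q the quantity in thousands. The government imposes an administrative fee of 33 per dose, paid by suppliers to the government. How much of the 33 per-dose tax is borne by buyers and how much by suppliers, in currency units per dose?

Buyers bear 6 per dose; suppliers bear 27 per dose.

Demand slope: (54.5 − 45.5)/(50 − 52) = -4.5, so Qd = 279.5 − 4.5P.
Supply slope: (36 − 39)/(48 − 51) = 1, so Qs = P − 12.
Without the tax, 279.5 − 4.5P = P − 12 gives 5.5P = 291.5, so P* = 53 and Q* = 41.
With the tax collected from suppliers, supply shifts: Qs = (P − 33) − 12.
Solving gives Q = 14 with buyers paying 59 and suppliers receiving 26 (the 33 wedge).
Burden on buyers: 6; on suppliers: 27. (They sum to 33.)
The less price-elastic side of the market bears the larger share of a per-unit tax.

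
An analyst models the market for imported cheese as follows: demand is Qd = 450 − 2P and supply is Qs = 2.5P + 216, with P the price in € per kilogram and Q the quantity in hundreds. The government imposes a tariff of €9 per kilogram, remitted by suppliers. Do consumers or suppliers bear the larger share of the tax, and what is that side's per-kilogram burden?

Before the tax: set 450 − 2P = 2.5P + 216 → P* = €52, Q* = 346.
With the tax collected from suppliers, supply shifts: Qs = 2.5(P − 9) + 216.
New equilibrium: consumers pay €57, suppliers receive €48, Q = 336. (Wedge: Pb − Ps = 9.)
Per-kilogram burden: consumers €5, suppliers €4.
Consumers take the larger share because demand is less price-elastic here (demand slope 2 vs supply slope 2.5).

Consumers bear the larger share: €5 per kilogram.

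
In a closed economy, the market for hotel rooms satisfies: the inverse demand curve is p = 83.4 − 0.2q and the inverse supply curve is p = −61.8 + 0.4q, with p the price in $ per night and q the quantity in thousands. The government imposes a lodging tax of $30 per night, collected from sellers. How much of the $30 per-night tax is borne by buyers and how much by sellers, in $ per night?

Buyers bear $10 per night; sellers bear $20 per night.

Rewrite in direct form: qd = 417 − 5p and qs = 2.5p + 154.5.
Without the tax, 417 − 5p = 2.5p + 154.5 gives 7.5p = 262.5, so p* = $35 and q* = 242.
With the tax collected from sellers, supply shifts: qs = 2.5(p − 30) + 154.5.
New equilibrium: buyers pay $45, sellers receive $15, q = 192. (Wedge: pb − ps = 30.)
Burden on buyers: $10; on sellers: $20. (They sum to $30.)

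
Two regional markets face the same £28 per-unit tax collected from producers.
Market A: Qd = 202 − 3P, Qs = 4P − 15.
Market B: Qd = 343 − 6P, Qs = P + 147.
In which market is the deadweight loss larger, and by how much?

Market A: pre-tax P* = £31, Q* = 109; post-tax Q = 61; deadweight loss = £672.
Market B: pre-tax P* = £28, Q* = 175; post-tax Q = 151; deadweight loss = £336.
Difference: £672 vs £336 → market A is larger by £336.

Market A, by £336.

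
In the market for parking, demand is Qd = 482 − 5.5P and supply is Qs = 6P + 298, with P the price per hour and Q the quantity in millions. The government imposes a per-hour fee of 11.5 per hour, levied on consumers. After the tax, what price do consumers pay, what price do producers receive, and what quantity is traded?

Consumers pay 22; producers receive 10.5; quantity = 361.

Before the tax: set 482 − 5.5P = 6P + 298 → P* = 16, Q* = 394.
With the tax collected from consumers, demand (in seller-price terms) shifts: Qd = 482 − 5.5(P + 11.5).
New equilibrium: consumers pay 22, producers receive 10.5, Q = 361. (Wedge: Pb − Ps = 11.5.)
The less price-elastic side of the market bears the larger share of a per-unit tax.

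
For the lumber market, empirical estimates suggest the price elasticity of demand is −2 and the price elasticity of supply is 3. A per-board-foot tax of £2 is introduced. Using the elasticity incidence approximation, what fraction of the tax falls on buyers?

Buyers' share ≈ 0.6.

Incidence ratio: buyers' share ≈ εs / (εs + |εd|) = 3 / (3 + 2) = 0.6.
Supply is the more elastic side, so buyers bear the larger share.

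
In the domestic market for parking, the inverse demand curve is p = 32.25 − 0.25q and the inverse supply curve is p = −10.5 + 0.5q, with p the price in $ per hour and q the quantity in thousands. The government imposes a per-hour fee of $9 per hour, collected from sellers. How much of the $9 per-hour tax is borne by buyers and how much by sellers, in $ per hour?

Buyers bear $3 per hour; sellers bear $6 per hour.

Rewrite in direct form: qd = 129 − 4p and qs = 2p + 21.
Without the tax, 129 − 4p = 2p + 21 gives 6p = 108, so p* = $18 and q* = 57.
With the tax collected from sellers, supply shifts: qs = 2(p − 9) + 21.
Solving gives q = 45 with buyers paying $21 and sellers receiving $12 (the $9 wedge).
Burden on buyers: $3; on sellers: $6. (They sum to $9.)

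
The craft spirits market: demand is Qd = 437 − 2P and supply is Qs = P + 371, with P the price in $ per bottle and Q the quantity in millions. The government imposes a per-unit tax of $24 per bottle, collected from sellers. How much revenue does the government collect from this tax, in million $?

Before the tax: set 437 − 2P = P + 371 → P* = $22, Q* = 393.
With the tax collected from sellers, supply shifts: Qs = (P − 24) + 371.
Solving gives Q = 377 with buyers paying $30 and sellers receiving $6 (the $24 wedge).
Revenue = t · Q = 24 · 377 = $9048.

Tax revenue = $9048 million.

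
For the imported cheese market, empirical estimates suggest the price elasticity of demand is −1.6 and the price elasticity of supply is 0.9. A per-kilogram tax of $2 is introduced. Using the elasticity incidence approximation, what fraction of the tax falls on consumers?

Incidence ratio: consumers' share ≈ εs / (εs + |εd|) = 0.9 / (0.9 + 1.6) = 0.36.
Supply is the less elastic side, so consumers bear the smaller share.

Consumers' share ≈ 0.36.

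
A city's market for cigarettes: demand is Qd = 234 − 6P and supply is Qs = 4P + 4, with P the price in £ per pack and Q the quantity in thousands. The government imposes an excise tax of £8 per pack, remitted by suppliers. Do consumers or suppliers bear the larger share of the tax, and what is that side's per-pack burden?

Suppliers bear the larger share: £4.8 per pack.

Before the tax: set 234 − 6P = 4P + 4 → P* = £23, Q* = 96.
With the tax collected from suppliers, supply shifts: Qs = 4(P − 8) + 4.
Solving gives Q = 76.8 with consumers paying £26.2 and suppliers receiving £18.2 (the £8 wedge).
Per-pack burden: consumers £3.2, suppliers £4.8.
Suppliers take the larger share because supply is less price-elastic here (demand slope 6 vs supply slope 4).
The less price-elastic side of the market bears the larger share of a per-unit tax.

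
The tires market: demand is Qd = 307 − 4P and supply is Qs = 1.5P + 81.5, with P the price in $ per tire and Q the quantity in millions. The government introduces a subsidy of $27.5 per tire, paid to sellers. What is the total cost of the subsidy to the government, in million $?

Before the subsidy: set 307 − 4P = 1.5P + 81.5 → P* = $41, Q* = 143.
With a per-unit subsidy paid to sellers, each receives P + 27.5 per unit sold, so supply becomes Qs = 1.5(P + 27.5) + 81.5.
Solving gives Q = 173 with buyers paying $33.5 and sellers receiving $61 (the $27.5 wedge).
Outlay = t · Q = 27.5 · 173 = $4757.5.

Government outlay = $4757.5 million.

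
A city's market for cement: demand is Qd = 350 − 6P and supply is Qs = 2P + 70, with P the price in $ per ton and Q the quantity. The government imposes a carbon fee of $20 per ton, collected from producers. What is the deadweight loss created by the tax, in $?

Deadweight loss = $300.

Without the tax, 350 − 6P = 2P + 70 gives 8P = 280, so P* = $35 and Q* = 140.
With the tax collected from producers, supply shifts: Qs = 2(P − 20) + 70.
New equilibrium: consumers pay $40, producers receive $20, Q = 110. (Wedge: Pb − Ps = 20.)
Quantity falls by |ΔQ| = |140 − 110| = 30.
DWL = ½ · t · |ΔQ| = ½ · 20 · 30 = $300.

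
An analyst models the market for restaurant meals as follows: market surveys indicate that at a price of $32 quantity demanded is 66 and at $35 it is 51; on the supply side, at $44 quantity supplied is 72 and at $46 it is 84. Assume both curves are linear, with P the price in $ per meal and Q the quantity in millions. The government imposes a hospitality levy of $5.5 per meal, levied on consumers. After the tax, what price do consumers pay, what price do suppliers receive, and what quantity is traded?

Consumers pay $41; suppliers receive $35.5; quantity = 21.

Demand slope: (51 − 66)/(35 − 32) = -5, so Qd = 226 − 5P.
Supply slope: (84 − 72)/(46 − 44) = 6, so Qs = 6P − 192.
Before the tax: set 226 − 5P = 6P − 192 → P* = $38, Q* = 36.
With the tax collected from consumers, demand (in seller-price terms) shifts: Qd = 226 − 5(P + 5.5).
Solving gives Q = 21 with consumers paying $41 and suppliers receiving $35.5 (the $5.5 wedge).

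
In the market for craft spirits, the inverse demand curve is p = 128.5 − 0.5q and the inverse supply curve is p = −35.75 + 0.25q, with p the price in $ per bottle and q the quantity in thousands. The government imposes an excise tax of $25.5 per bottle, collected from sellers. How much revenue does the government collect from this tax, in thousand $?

Rewrite in direct form: qd = 257 − 2p and qs = 4p + 143.
Before the tax: set 257 − 2p = 4p + 143 → p* = $19, q* = 219.
With the tax collected from sellers, supply shifts: qs = 4(p − 25.5) + 143.
Solving gives q = 185 with consumers paying $36 and sellers receiving $10.5 (the $25.5 wedge).
Revenue = t · Q = 25.5 · 185 = $4717.5.

Tax revenue = $4717.5 thousand.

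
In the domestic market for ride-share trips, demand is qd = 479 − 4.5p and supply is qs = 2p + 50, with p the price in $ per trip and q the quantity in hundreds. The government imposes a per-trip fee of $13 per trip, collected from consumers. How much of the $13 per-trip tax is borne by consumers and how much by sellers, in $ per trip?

Consumers bear $4 per trip; sellers bear $9 per trip.

Before the tax: set 479 − 4.5p = 2p + 50 → p* = $66, q* = 182.
With the tax collected from consumers, demand (in seller-price terms) shifts: qd = 479 − 4.5(p + 13).
Solving gives q = 164 with consumers paying $70 and sellers receiving $57 (the $13 wedge).
Burden on consumers: $4; on sellers: $9. (They sum to $13.)
The less price-elastic side of the market bears the larger share of a per-unit tax.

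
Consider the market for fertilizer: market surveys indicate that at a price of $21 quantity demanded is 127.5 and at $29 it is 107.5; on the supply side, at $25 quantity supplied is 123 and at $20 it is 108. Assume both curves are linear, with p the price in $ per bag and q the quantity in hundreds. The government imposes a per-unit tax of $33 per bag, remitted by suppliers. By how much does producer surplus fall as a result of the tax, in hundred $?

Producer surplus falls by $1462.5 hundred.

Demand slope: (107.5 − 127.5)/(29 − 21) = -2.5, so qd = 180 − 2.5p.
Supply slope: (108 − 123)/(20 − 25) = 3, so qs = 3p + 48.
Without the tax, 180 − 2.5p = 3p + 48 gives 5.5p = 132, so p* = $24 and q* = 120.
With the tax collected from suppliers, supply shifts: qs = 3(p − 33) + 48.
New equilibrium: buyers pay $42, suppliers receive $9, q = 75. (Wedge: pb − ps = 33.)
ΔPS is the trapezoid between Q = 75 and Q = 120 of height $15: ½ · (120 + 75) · 15 = $1462.5.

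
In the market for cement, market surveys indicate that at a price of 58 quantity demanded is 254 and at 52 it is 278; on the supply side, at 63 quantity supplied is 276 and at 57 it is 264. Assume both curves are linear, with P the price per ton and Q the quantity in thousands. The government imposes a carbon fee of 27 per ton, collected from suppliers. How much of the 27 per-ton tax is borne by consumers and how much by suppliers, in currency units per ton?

Consumers bear 9 per ton; suppliers bear 18 per ton.

Demand slope: (278 − 254)/(52 − 58) = -4, so Qd = 486 − 4P.
Supply slope: (264 − 276)/(57 − 63) = 2, so Qs = 2P + 150.
Without the tax, 486 − 4P = 2P + 150 gives 6P = 336, so P* = 56 and Q* = 262.
With the tax collected from suppliers, supply shifts: Qs = 2(P − 27) + 150.
New equilibrium: consumers pay 65, suppliers receive 38, Q = 226. (Wedge: Pb − Ps = 27.)
Burden on consumers: 9; on suppliers: 18. (They sum to 27.)
The less price-elastic side of the market bears the larger share of a per-unit tax.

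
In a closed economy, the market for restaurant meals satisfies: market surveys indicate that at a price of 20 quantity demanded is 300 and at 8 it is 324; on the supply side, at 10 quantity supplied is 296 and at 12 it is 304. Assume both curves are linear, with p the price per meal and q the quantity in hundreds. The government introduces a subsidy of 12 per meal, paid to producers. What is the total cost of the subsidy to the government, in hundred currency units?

Government outlay = 3936 hundred.

Demand slope: (324 − 300)/(8 − 20) = -2, so qd = 340 − 2p.
Supply slope: (304 − 296)/(12 − 10) = 4, so qs = 4p + 256.
Before the subsidy: set 340 − 2p = 4p + 256 → p* = 14, q* = 312.
With a per-unit subsidy paid to producers, each receives p + 12 per unit sold, so supply becomes qs = 4(p + 12) + 256.
New equilibrium: consumers pay 6, producers receive 18, q = 328. (Wedge: pb − ps = −12.)
Outlay = t · Q = 12 · 328 = 3936.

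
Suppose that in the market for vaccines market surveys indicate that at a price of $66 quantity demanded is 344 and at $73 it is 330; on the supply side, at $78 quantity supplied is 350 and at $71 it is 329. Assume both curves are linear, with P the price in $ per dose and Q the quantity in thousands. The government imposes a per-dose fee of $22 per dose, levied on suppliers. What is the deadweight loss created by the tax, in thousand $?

Demand slope: (330 − 344)/(73 − 66) = -2, so Qd = 476 − 2P.
Supply slope: (329 − 350)/(71 − 78) = 3, so Qs = 3P + 116.
Without the tax, 476 − 2P = 3P + 116 gives 5P = 360, so P* = $72 and Q* = 332.
With the tax collected from suppliers, supply shifts: Qs = 3(P − 22) + 116.
Solving gives Q = 305.6 with consumers paying $85.2 and suppliers receiving $63.2 (the $22 wedge).
Quantity falls by |ΔQ| = |332 − 305.6| = 26.4.
DWL = ½ · t · |ΔQ| = ½ · 22 · 26.4 = $290.4.

Deadweight loss = $290.4 thousand.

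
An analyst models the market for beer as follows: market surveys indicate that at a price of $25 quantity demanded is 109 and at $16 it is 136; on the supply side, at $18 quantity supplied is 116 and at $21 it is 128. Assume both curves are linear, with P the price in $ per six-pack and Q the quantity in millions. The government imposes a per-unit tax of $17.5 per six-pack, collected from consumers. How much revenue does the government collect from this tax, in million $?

Demand slope: (136 − 109)/(16 − 25) = -3, so Qd = 184 − 3P.
Supply slope: (128 − 116)/(21 − 18) = 4, so Qs = 4P + 44.
Before the tax: set 184 − 3P = 4P + 44 → P* = $20, Q* = 124.
With the tax collected from consumers, demand (in seller-price terms) shifts: Qd = 184 − 3(P + 17.5).
New equilibrium: consumers pay $30, suppliers receive $12.5, Q = 94. (Wedge: Pb − Ps = 17.5.)
Revenue = t · Q = 17.5 · 94 = $1645.

Tax revenue = $1645 million.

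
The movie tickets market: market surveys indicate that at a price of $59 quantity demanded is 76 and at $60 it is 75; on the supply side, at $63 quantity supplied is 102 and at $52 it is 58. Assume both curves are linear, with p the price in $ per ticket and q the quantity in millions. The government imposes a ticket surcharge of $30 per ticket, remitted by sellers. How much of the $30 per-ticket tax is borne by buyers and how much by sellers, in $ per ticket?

Buyers bear $24 per ticket; sellers bear $6 per ticket.

Demand slope: (75 − 76)/(60 − 59) = -1, so qd = 135 − p.
Supply slope: (58 − 102)/(52 − 63) = 4, so qs = 4p − 150.
Before the tax: set 135 − p = 4p − 150 → p* = $57, q* = 78.
With the tax collected from sellers, supply shifts: qs = 4(p − 30) − 150.
Solving gives q = 54 with buyers paying $81 and sellers receiving $51 (the $30 wedge).
Burden on buyers: $24; on sellers: $6. (They sum to $30.)
The less price-elastic side of the market bears the larger share of a per-unit tax.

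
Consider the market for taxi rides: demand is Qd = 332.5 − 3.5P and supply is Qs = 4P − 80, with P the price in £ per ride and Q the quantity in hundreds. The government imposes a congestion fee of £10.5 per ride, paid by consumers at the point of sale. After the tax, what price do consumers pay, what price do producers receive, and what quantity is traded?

Before the tax: set 332.5 − 3.5P = 4P − 80 → P* = £55, Q* = 140.
With the tax collected from consumers, demand (in seller-price terms) shifts: Qd = 332.5 − 3.5(P + 10.5).
Solving gives Q = 120.4 with consumers paying £60.6 and producers receiving £50.1 (the £10.5 wedge).
The less price-elastic side of the market bears the larger share of a per-unit tax.

Consumers pay £60.6; producers receive £50.1; quantity = 120.4.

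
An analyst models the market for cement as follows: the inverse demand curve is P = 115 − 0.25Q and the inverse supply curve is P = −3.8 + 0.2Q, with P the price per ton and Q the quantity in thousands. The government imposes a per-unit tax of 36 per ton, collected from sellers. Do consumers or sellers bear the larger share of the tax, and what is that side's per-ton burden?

Consumers bear the larger share: 20 per ton.

Inverting to Q(P) form: Qd = 460 − 4P; Qs = 5P + 19.
Before the tax: set 460 − 4P = 5P + 19 → P* = 49, Q* = 264.
With the tax collected from sellers, supply shifts: Qs = 5(P − 36) + 19.
Solving gives Q = 184 with consumers paying 69 and sellers receiving 33 (the 36 wedge).
Per-ton burden: consumers 20, sellers 16.
Consumers take the larger share because demand is less price-elastic here (demand slope 4 vs supply slope 5).
The less price-elastic side of the market bears the larger share of a per-unit tax.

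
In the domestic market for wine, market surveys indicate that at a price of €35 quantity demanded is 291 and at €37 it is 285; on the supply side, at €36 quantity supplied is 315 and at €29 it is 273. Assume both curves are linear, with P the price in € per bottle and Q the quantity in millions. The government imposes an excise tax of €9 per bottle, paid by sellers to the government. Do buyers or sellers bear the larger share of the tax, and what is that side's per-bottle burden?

Demand slope: (285 − 291)/(37 − 35) = -3, so Qd = 396 − 3P.
Supply slope: (273 − 315)/(29 − 36) = 6, so Qs = 6P + 99.
Without the tax, 396 − 3P = 6P + 99 gives 9P = 297, so P* = €33 and Q* = 297.
With the tax collected from sellers, supply shifts: Qs = 6(P − 9) + 99.
Solving gives Q = 279 with buyers paying €39 and sellers receiving €30 (the €9 wedge).
Per-bottle burden: buyers €6, sellers €3.
Buyers take the larger share because demand is less price-elastic here (demand slope 3 vs supply slope 6).
The less price-elastic side of the market bears the larger share of a per-unit tax.

Buyers bear the larger share: €6 per bottle.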